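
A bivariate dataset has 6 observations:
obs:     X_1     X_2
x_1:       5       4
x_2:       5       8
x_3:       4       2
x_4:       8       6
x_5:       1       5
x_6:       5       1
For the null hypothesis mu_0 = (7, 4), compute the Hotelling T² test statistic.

Step 1 — sample mean vector:
  mean(X_1) = (5 + 5 + 4 + 8 + 1 + 5) / 6 = 28/6 = 4.6667
  mean(X_2) = (4 + 8 + 2 + 6 + 5 + 1) / 6 = 26/6 = 4.3333
  x̄ = (4.6667, 4.3333),  deviation x̄ - mu_0 = (4.6667, 4.3333) - (7, 4) = (-2.3333, 0.3333).

Step 2 — sample covariance matrix, S[i,j] = (1/(n-1)) · Σ_k (x_{k,i} - mean_i) · (x_{k,j} - mean_j), divisor n-1 = 5:
  S[X_1,X_1] = ((0.3333)·(0.3333) + (0.3333)·(0.3333) + (-0.6667)·(-0.6667) + (3.3333)·(3.3333) + (-3.6667)·(-3.6667) + (0.3333)·(0.3333)) / 5 = 25.3333/5 = 5.0667
  S[X_1,X_2] = ((0.3333)·(-0.3333) + (0.3333)·(3.6667) + (-0.6667)·(-2.3333) + (3.3333)·(1.6667) + (-3.6667)·(0.6667) + (0.3333)·(-3.3333)) / 5 = 4.6667/5 = 0.9333
  S[X_2,X_2] = ((-0.3333)·(-0.3333) + (3.6667)·(3.6667) + (-2.3333)·(-2.3333) + (1.6667)·(1.6667) + (0.6667)·(0.6667) + (-3.3333)·(-3.3333)) / 5 = 33.3333/5 = 6.6667
  S = [[5.0667, 0.9333],
 [0.9333, 6.6667]].

Step 3 — invert S. det(S) = 5.0667·6.6667 - (0.9333)² = 32.9067.
  S^{-1} = (1/det) · [[d, -b], [-b, a]] = [[0.2026, -0.0284],
 [-0.0284, 0.154]].

Step 4 — quadratic form (x̄ - mu_0)^T · S^{-1} · (x̄ - mu_0):
  S^{-1} · (x̄ - mu_0) = (-0.4822, 0.1175),
  (x̄ - mu_0)^T · [...] = (-2.3333)·(-0.4822) + (0.3333)·(0.1175) = 1.1642.

Step 5 — scale by n: T² = 6 · 1.1642 = 6.9854.

T² ≈ 6.9854


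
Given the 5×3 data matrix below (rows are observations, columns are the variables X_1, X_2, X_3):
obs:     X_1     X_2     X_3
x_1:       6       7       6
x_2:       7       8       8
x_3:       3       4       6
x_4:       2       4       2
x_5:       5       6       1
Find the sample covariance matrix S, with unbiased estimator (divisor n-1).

Step 1 — column means:
  mean(X_1) = (6 + 7 + 3 + 2 + 5) / 5 = 23/5 = 4.6
  mean(X_2) = (7 + 8 + 4 + 4 + 6) / 5 = 29/5 = 5.8
  mean(X_3) = (6 + 8 + 6 + 2 + 1) / 5 = 23/5 = 4.6

Step 2 — sample covariance S[i,j] = (1/(n-1)) · Σ_k (x_{k,i} - mean_i) · (x_{k,j} - mean_j), with n-1 = 4.
  S[X_1,X_1] = ((1.4)·(1.4) + (2.4)·(2.4) + (-1.6)·(-1.6) + (-2.6)·(-2.6) + (0.4)·(0.4)) / 4 = 17.2/4 = 4.3
  S[X_1,X_2] = ((1.4)·(1.2) + (2.4)·(2.2) + (-1.6)·(-1.8) + (-2.6)·(-1.8) + (0.4)·(0.2)) / 4 = 14.6/4 = 3.65
  S[X_1,X_3] = ((1.4)·(1.4) + (2.4)·(3.4) + (-1.6)·(1.4) + (-2.6)·(-2.6) + (0.4)·(-3.6)) / 4 = 13.2/4 = 3.3
  S[X_2,X_2] = ((1.2)·(1.2) + (2.2)·(2.2) + (-1.8)·(-1.8) + (-1.8)·(-1.8) + (0.2)·(0.2)) / 4 = 12.8/4 = 3.2
  S[X_2,X_3] = ((1.2)·(1.4) + (2.2)·(3.4) + (-1.8)·(1.4) + (-1.8)·(-2.6) + (0.2)·(-3.6)) / 4 = 10.6/4 = 2.65
  S[X_3,X_3] = ((1.4)·(1.4) + (3.4)·(3.4) + (1.4)·(1.4) + (-2.6)·(-2.6) + (-3.6)·(-3.6)) / 4 = 35.2/4 = 8.8

S is symmetric (S[j,i] = S[i,j]). Assembling:

S = [[4.3, 3.65, 3.3],
 [3.65, 3.2, 2.65],
 [3.3, 2.65, 8.8]]


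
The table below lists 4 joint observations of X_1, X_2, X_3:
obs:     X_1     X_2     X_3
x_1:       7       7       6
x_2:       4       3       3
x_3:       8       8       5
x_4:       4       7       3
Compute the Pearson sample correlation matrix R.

Step 1 — column means:
  mean(X_1) = (7 + 4 + 8 + 4) / 4 = 23/4 = 5.75
  mean(X_2) = (7 + 3 + 8 + 7) / 4 = 25/4 = 6.25
  mean(X_3) = (6 + 3 + 5 + 3) / 4 = 17/4 = 4.25

Step 2 — sample variances and covariances s[i,j] = (1/(n-1)) · Σ_k (x_{k,i} - mean_i) · (x_{k,j} - mean_j), with n-1 = 3:
  s[X_1,X_1] = ((1.25)·(1.25) + (-1.75)·(-1.75) + (2.25)·(2.25) + (-1.75)·(-1.75)) / 3 = 12.75/3 = 4.25
  s[X_1,X_2] = ((1.25)·(0.75) + (-1.75)·(-3.25) + (2.25)·(1.75) + (-1.75)·(0.75)) / 3 = 9.25/3 = 3.0833
  s[X_1,X_3] = ((1.25)·(1.75) + (-1.75)·(-1.25) + (2.25)·(0.75) + (-1.75)·(-1.25)) / 3 = 8.25/3 = 2.75
  s[X_2,X_2] = ((0.75)·(0.75) + (-3.25)·(-3.25) + (1.75)·(1.75) + (0.75)·(0.75)) / 3 = 14.75/3 = 4.9167
  s[X_2,X_3] = ((0.75)·(1.75) + (-3.25)·(-1.25) + (1.75)·(0.75) + (0.75)·(-1.25)) / 3 = 5.75/3 = 1.9167
  s[X_3,X_3] = ((1.75)·(1.75) + (-1.25)·(-1.25) + (0.75)·(0.75) + (-1.25)·(-1.25)) / 3 = 6.75/3 = 2.25
  Sample standard deviations s_i = √(s[i,i]):
  s(X_1) = √(4.25) = 2.0616
  s(X_2) = √(4.9167) = 2.2174
  s(X_3) = √(2.25) = 1.5

Step 3 — r_{ij} = s_{ij} / (s_i · s_j):
  r[X_1,X_1] = 1 (diagonal).
  r[X_1,X_2] = 3.0833 / (2.0616 · 2.2174) = 3.0833 / 4.5712 = 0.6745
  r[X_1,X_3] = 2.75 / (2.0616 · 1.5) = 2.75 / 3.0923 = 0.8893
  r[X_2,X_2] = 1 (diagonal).
  r[X_2,X_3] = 1.9167 / (2.2174 · 1.5) = 1.9167 / 3.326 = 0.5763
  r[X_3,X_3] = 1 (diagonal).

R is symmetric with unit diagonal. Assembling:

R = [[1, 0.6745, 0.8893],
 [0.6745, 1, 0.5763],
 [0.8893, 0.5763, 1]]


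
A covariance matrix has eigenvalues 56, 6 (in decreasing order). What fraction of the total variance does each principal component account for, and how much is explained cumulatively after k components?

Step 1 — total variance = trace(Sigma) = Σ λ_i = 56 + 6 = 62.

Step 2 — fraction explained by component i = λ_i / Σ λ:
  PC1: 56/62 = 0.9032
  PC2: 6/62 = 0.0968

Step 3 — cumulative fraction after k components = (λ_1 + ... + λ_k) / Σ λ:
  k = 1: 56/62 = 0.9032
  k = 2: (56 + 6)/62 = 62/62 = 1

Summary (fraction, with percent):

explained: PC1 0.9032 (90.32%), PC2 0.0968 (9.68%);  cumulative: 0.9032, 1


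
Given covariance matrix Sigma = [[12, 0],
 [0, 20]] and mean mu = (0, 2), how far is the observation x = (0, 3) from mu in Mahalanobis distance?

Step 1 — centre the observation: (x - mu) = (0, 1).

Step 2 — invert Sigma. det(Sigma) = 12·20 - (0)² = 240.
  Sigma^{-1} = (1/det) · [[d, -b], [-b, a]] = [[0.0833, 0],
 [0, 0.05]].

Step 3 — form the quadratic (x - mu)^T · Sigma^{-1} · (x - mu):
  Sigma^{-1} · (x - mu) = (0, 0.05).
  (x - mu)^T · [Sigma^{-1} · (x - mu)] = (0)·(0) + (1)·(0.05) = 0.05.

Step 4 — take square root: d = √(0.05) ≈ 0.2236.

d(x, mu) = √(0.05) ≈ 0.2236


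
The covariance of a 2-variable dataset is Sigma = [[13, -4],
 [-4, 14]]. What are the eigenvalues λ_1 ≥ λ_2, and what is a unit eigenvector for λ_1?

Step 1 — characteristic polynomial of 2×2 Sigma:
  det(Sigma - λI) = λ² - trace · λ + det = 0.
  trace = 13 + 14 = 27, det = 13·14 - (-4)² = 166.
Step 2 — discriminant:
  Δ = trace² - 4·det = 729 - 664 = 65.
Step 3 — eigenvalues:
  λ = (trace ± √Δ)/2 = (27 ± 8.0623)/2,
  λ_1 = 17.5311,  λ_2 = 9.4689.

Step 4 — unit eigenvector for λ_1: solve (Sigma - λ_1 I)v = 0. First row:
  (13 - 17.5311)·v_x + (-4)·v_y = 0, i.e. (-4.5311)·v_x + (-4)·v_y = 0,
  so v ∝ (b, λ_1 - a) = (-4, 4.5311); multiply by -1 so the first entry is positive: u = (4, -4.5311).
  ||u|| = √((4)² + (-4.5311)²) = √(36.5311) ≈ 6.0441,
  v_1 = u/||u|| ≈ (0.6618, -0.7497) (||v_1|| = 1).

λ_1 = 17.5311,  λ_2 = 9.4689;  v_1 ≈ (0.6618, -0.7497)


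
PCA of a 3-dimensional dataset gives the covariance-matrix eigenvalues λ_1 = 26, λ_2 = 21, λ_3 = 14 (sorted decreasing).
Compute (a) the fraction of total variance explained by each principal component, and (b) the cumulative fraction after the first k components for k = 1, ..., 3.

Step 1 — total variance = trace(Sigma) = Σ λ_i = 26 + 21 + 14 = 61.

Step 2 — fraction explained by component i = λ_i / Σ λ:
  PC1: 26/61 = 0.4262
  PC2: 21/61 = 0.3443
  PC3: 14/61 = 0.2295

Step 3 — cumulative fraction after k components = (λ_1 + ... + λ_k) / Σ λ:
  k = 1: 26/61 = 0.4262
  k = 2: (26 + 21)/61 = 47/61 = 0.7705
  k = 3: (26 + 21 + 14)/61 = 61/61 = 1

Summary (fraction, with percent):

explained: PC1 0.4262 (42.62%), PC2 0.3443 (34.43%), PC3 0.2295 (22.95%);  cumulative: 0.4262, 0.7705, 1


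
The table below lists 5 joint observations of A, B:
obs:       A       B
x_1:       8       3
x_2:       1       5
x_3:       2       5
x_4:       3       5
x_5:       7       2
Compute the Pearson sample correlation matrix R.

Step 1 — column means:
  mean(A) = (8 + 1 + 2 + 3 + 7) / 5 = 21/5 = 4.2
  mean(B) = (3 + 5 + 5 + 5 + 2) / 5 = 20/5 = 4

Step 2 — sample variances and covariances s[i,j] = (1/(n-1)) · Σ_k (x_{k,i} - mean_i) · (x_{k,j} - mean_j), with n-1 = 4:
  s[A,A] = ((3.8)·(3.8) + (-3.2)·(-3.2) + (-2.2)·(-2.2) + (-1.2)·(-1.2) + (2.8)·(2.8)) / 4 = 38.8/4 = 9.7
  s[A,B] = ((3.8)·(-1) + (-3.2)·(1) + (-2.2)·(1) + (-1.2)·(1) + (2.8)·(-2)) / 4 = -16/4 = -4
  s[B,B] = ((-1)·(-1) + (1)·(1) + (1)·(1) + (1)·(1) + (-2)·(-2)) / 4 = 8/4 = 2
  Sample standard deviations s_i = √(s[i,i]):
  s(A) = √(9.7) = 3.1145
  s(B) = √(2) = 1.4142

Step 3 — r_{ij} = s_{ij} / (s_i · s_j):
  r[A,A] = 1 (diagonal).
  r[A,B] = -4 / (3.1145 · 1.4142) = -4 / 4.4045 = -0.9082
  r[B,B] = 1 (diagonal).

R is symmetric with unit diagonal. Assembling:

R = [[1, -0.9082],
 [-0.9082, 1]]


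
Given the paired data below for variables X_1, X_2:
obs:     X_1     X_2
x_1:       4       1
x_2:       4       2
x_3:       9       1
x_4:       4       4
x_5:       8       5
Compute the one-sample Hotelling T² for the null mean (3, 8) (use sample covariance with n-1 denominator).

Step 1 — sample mean vector:
  mean(X_1) = (4 + 4 + 9 + 4 + 8) / 5 = 29/5 = 5.8
  mean(X_2) = (1 + 2 + 1 + 4 + 5) / 5 = 13/5 = 2.6
  x̄ = (5.8, 2.6),  deviation x̄ - mu_0 = (5.8, 2.6) - (3, 8) = (2.8, -5.4).

Step 2 — sample covariance matrix, S[i,j] = (1/(n-1)) · Σ_k (x_{k,i} - mean_i) · (x_{k,j} - mean_j), divisor n-1 = 4:
  S[X_1,X_1] = ((-1.8)·(-1.8) + (-1.8)·(-1.8) + (3.2)·(3.2) + (-1.8)·(-1.8) + (2.2)·(2.2)) / 4 = 24.8/4 = 6.2
  S[X_1,X_2] = ((-1.8)·(-1.6) + (-1.8)·(-0.6) + (3.2)·(-1.6) + (-1.8)·(1.4) + (2.2)·(2.4)) / 4 = 1.6/4 = 0.4
  S[X_2,X_2] = ((-1.6)·(-1.6) + (-0.6)·(-0.6) + (-1.6)·(-1.6) + (1.4)·(1.4) + (2.4)·(2.4)) / 4 = 13.2/4 = 3.3
  S = [[6.2, 0.4],
 [0.4, 3.3]].

Step 3 — invert S. det(S) = 6.2·3.3 - (0.4)² = 20.3.
  S^{-1} = (1/det) · [[d, -b], [-b, a]] = [[0.1626, -0.0197],
 [-0.0197, 0.3054]].

Step 4 — quadratic form (x̄ - mu_0)^T · S^{-1} · (x̄ - mu_0):
  S^{-1} · (x̄ - mu_0) = (0.5616, -1.7044),
  (x̄ - mu_0)^T · [...] = (2.8)·(0.5616) + (-5.4)·(-1.7044) = 10.7764.

Step 5 — scale by n: T² = 5 · 10.7764 = 53.8818.

T² ≈ 53.8818


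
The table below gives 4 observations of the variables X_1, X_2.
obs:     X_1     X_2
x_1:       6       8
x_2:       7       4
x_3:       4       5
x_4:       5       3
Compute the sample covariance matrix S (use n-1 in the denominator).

Step 1 — column means:
  mean(X_1) = (6 + 7 + 4 + 5) / 4 = 22/4 = 5.5
  mean(X_2) = (8 + 4 + 5 + 3) / 4 = 20/4 = 5

Step 2 — sample covariance S[i,j] = (1/(n-1)) · Σ_k (x_{k,i} - mean_i) · (x_{k,j} - mean_j), with n-1 = 3.
  S[X_1,X_1] = ((0.5)·(0.5) + (1.5)·(1.5) + (-1.5)·(-1.5) + (-0.5)·(-0.5)) / 3 = 5/3 = 1.6667
  S[X_1,X_2] = ((0.5)·(3) + (1.5)·(-1) + (-1.5)·(0) + (-0.5)·(-2)) / 3 = 1/3 = 0.3333
  S[X_2,X_2] = ((3)·(3) + (-1)·(-1) + (0)·(0) + (-2)·(-2)) / 3 = 14/3 = 4.6667

S is symmetric (S[j,i] = S[i,j]). Assembling:

S = [[1.6667, 0.3333],
 [0.3333, 4.6667]]


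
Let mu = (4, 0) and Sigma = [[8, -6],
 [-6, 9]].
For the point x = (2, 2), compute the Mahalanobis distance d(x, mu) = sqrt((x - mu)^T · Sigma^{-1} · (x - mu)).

Step 1 — centre the observation: (x - mu) = (-2, 2).

Step 2 — invert Sigma. det(Sigma) = 8·9 - (-6)² = 36.
  Sigma^{-1} = (1/det) · [[d, -b], [-b, a]] = [[0.25, 0.1667],
 [0.1667, 0.2222]].

Step 3 — form the quadratic (x - mu)^T · Sigma^{-1} · (x - mu):
  Sigma^{-1} · (x - mu) = (-0.1667, 0.1111).
  (x - mu)^T · [Sigma^{-1} · (x - mu)] = (-2)·(-0.1667) + (2)·(0.1111) = 0.5556.

Step 4 — take square root: d = √(0.5556) ≈ 0.7454.

d(x, mu) = √(0.5556) ≈ 0.7454


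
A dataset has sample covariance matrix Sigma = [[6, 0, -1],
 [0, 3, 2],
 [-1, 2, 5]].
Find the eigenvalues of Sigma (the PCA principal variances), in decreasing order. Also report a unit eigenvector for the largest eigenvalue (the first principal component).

Step 1 — characteristic polynomial p(λ) = det(λI - Sigma) = λ³ - tr·λ² + c_1·λ - det, where tr = trace, c_1 = sum of the principal 2×2 minors, det = det(Sigma):
  tr = 6 + 3 + 5 = 14,
  c_1 = (6·3 - (0)²) + (6·5 - (-1)²) + (3·5 - (2)²) = 18 + 29 + 11 = 58,
  det = 6·(3·5 - (2)²) - (0)·((0)·5 - (2)·(-1)) + (-1)·((0)·(2) - 3·(-1)) = 6·(11) - (0)·(2) + (-1)·(3) = 63.
  So p(λ) = λ³ - 14λ² + 58λ - 63.
Step 2 — look for an integer root (rational root theorem: any rational root is an integer divisor of 63). Testing λ = 7:
  p(7) = 343 - 686 + 406 - 63 = 0  ✓
  Dividing out (λ - 7): p(λ) = (λ - 7)(λ² - 7λ + 9).
Step 3 — remaining eigenvalues from the quadratic λ² - 7λ + 9 = 0:
  Δ = 7² - 4·9 = 49 - 36 = 13,  λ = (7 ± √13)/2 = (7 ± 3.6056)/2 ≈ 5.3028 or 1.6972.
  Sorted: λ_1 = 7,  λ_2 = 5.3028,  λ_3 = 1.6972  (check: sum = 14 = tr ✓).

Step 4 — unit eigenvector for λ_1 = 7: v spans the null space of (Sigma - λ_1 I), whose rows are
  r_1 = (-1, 0, -1),  r_2 = (0, -4, 2),  r_3 = (-1, 2, -2).
  v is orthogonal to every row, so take v ∝ r_1 × r_2 = ((0)·(2) - (-1)·(-4), (-1)·(0) - (-1)·(2), (-1)·(-4) - (0)·(0)) = (-4, 2, 4).
  Rescale (divide by 2; multiply by -1 so the first nonzero entry is positive): u = (2, -1, -2).
  ||u|| = √((2)² + (-1)² + (-2)²) = √(9) = 3,  v_1 = u/||u|| ≈ (0.6667, -0.3333, -0.6667) (||v_1|| = 1).

λ_1 = 7,  λ_2 = 5.3028,  λ_3 = 1.6972;  v_1 ≈ (0.6667, -0.3333, -0.6667)


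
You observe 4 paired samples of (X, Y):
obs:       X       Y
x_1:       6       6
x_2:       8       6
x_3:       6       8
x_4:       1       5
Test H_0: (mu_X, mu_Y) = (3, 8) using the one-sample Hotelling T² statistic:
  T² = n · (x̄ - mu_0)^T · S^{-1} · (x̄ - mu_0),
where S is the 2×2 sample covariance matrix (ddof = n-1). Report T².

Step 1 — sample mean vector:
  mean(X) = (6 + 8 + 6 + 1) / 4 = 21/4 = 5.25
  mean(Y) = (6 + 6 + 8 + 5) / 4 = 25/4 = 6.25
  x̄ = (5.25, 6.25),  deviation x̄ - mu_0 = (5.25, 6.25) - (3, 8) = (2.25, -1.75).

Step 2 — sample covariance matrix, S[i,j] = (1/(n-1)) · Σ_k (x_{k,i} - mean_i) · (x_{k,j} - mean_j), divisor n-1 = 3:
  S[X,X] = ((0.75)·(0.75) + (2.75)·(2.75) + (0.75)·(0.75) + (-4.25)·(-4.25)) / 3 = 26.75/3 = 8.9167
  S[X,Y] = ((0.75)·(-0.25) + (2.75)·(-0.25) + (0.75)·(1.75) + (-4.25)·(-1.25)) / 3 = 5.75/3 = 1.9167
  S[Y,Y] = ((-0.25)·(-0.25) + (-0.25)·(-0.25) + (1.75)·(1.75) + (-1.25)·(-1.25)) / 3 = 4.75/3 = 1.5833
  S = [[8.9167, 1.9167],
 [1.9167, 1.5833]].

Step 3 — invert S. det(S) = 8.9167·1.5833 - (1.9167)² = 10.4444.
  S^{-1} = (1/det) · [[d, -b], [-b, a]] = [[0.1516, -0.1835],
 [-0.1835, 0.8537]].

Step 4 — quadratic form (x̄ - mu_0)^T · S^{-1} · (x̄ - mu_0):
  S^{-1} · (x̄ - mu_0) = (0.6622, -1.9069),
  (x̄ - mu_0)^T · [...] = (2.25)·(0.6622) + (-1.75)·(-1.9069) = 4.8271.

Step 5 — scale by n: T² = 4 · 4.8271 = 19.3085.

T² ≈ 19.3085


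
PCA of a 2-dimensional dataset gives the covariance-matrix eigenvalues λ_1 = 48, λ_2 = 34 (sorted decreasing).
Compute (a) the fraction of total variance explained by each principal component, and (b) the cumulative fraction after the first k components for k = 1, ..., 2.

Step 1 — total variance = trace(Sigma) = Σ λ_i = 48 + 34 = 82.

Step 2 — fraction explained by component i = λ_i / Σ λ:
  PC1: 48/82 = 0.5854
  PC2: 34/82 = 0.4146

Step 3 — cumulative fraction after k components = (λ_1 + ... + λ_k) / Σ λ:
  k = 1: 48/82 = 0.5854
  k = 2: (48 + 34)/82 = 82/82 = 1

Summary (fraction, with percent):

explained: PC1 0.5854 (58.54%), PC2 0.4146 (41.46%);  cumulative: 0.5854, 1


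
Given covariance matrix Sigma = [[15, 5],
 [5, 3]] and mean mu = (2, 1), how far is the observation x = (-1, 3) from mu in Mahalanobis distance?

Step 1 — centre the observation: (x - mu) = (-3, 2).

Step 2 — invert Sigma. det(Sigma) = 15·3 - (5)² = 20.
  Sigma^{-1} = (1/det) · [[d, -b], [-b, a]] = [[0.15, -0.25],
 [-0.25, 0.75]].

Step 3 — form the quadratic (x - mu)^T · Sigma^{-1} · (x - mu):
  Sigma^{-1} · (x - mu) = (-0.95, 2.25).
  (x - mu)^T · [Sigma^{-1} · (x - mu)] = (-3)·(-0.95) + (2)·(2.25) = 7.35.

Step 4 — take square root: d = √(7.35) ≈ 2.7111.

d(x, mu) = √(7.35) ≈ 2.7111


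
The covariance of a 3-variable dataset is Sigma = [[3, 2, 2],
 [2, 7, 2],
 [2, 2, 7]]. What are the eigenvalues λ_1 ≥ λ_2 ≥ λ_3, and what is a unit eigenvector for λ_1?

Step 1 — characteristic polynomial p(λ) = det(λI - Sigma) = λ³ - tr·λ² + c_1·λ - det, where tr = trace, c_1 = sum of the principal 2×2 minors, det = det(Sigma):
  tr = 3 + 7 + 7 = 17,
  c_1 = (3·7 - (2)²) + (3·7 - (2)²) + (7·7 - (2)²) = 17 + 17 + 45 = 79,
  det = 3·(7·7 - (2)²) - (2)·((2)·7 - (2)·(2)) + (2)·((2)·(2) - 7·(2)) = 3·(45) - (2)·(10) + (2)·(-10) = 95.
  So p(λ) = λ³ - 17λ² + 79λ - 95.
Step 2 — look for an integer root (rational root theorem: any rational root is an integer divisor of 95). Testing λ = 5:
  p(5) = 125 - 425 + 395 - 95 = 0  ✓
  Dividing out (λ - 5): p(λ) = (λ - 5)(λ² - 12λ + 19).
Step 3 — remaining eigenvalues from the quadratic λ² - 12λ + 19 = 0:
  Δ = 12² - 4·19 = 144 - 76 = 68,  λ = (12 ± √68)/2 = (12 ± 8.2462)/2 ≈ 10.1231 or 1.8769.
  Sorted: λ_1 = 10.1231,  λ_2 = 5,  λ_3 = 1.8769  (check: sum = 17 = tr ✓).

Step 4 — unit eigenvector for λ_1 ≈ 10.1231: v spans the null space of (Sigma - λ_1 I), whose rows are
  r_1 = (-7.1231, 2, 2),  r_2 = (2, -3.1231, 2),  r_3 = (2, 2, -3.1231).
  v is orthogonal to every row, so take v ∝ r_1 × r_2 = ((2)·(2) - (2)·(-3.1231), (2)·(2) - (-7.1231)·(2), (-7.1231)·(-3.1231) - (2)·(2)) ≈ (10.2462, 18.2462, 18.2462).
  Let u = (10.2462, 18.2462, 18.2462).
  ||u|| = √((10.2462)² + (18.2462)² + (18.2462)²) = √(770.8333) ≈ 27.7639,  v_1 = u/||u|| ≈ (0.369, 0.6572, 0.6572) (||v_1|| = 1).

λ_1 = 10.1231,  λ_2 = 5,  λ_3 = 1.8769;  v_1 ≈ (0.369, 0.6572, 0.6572)


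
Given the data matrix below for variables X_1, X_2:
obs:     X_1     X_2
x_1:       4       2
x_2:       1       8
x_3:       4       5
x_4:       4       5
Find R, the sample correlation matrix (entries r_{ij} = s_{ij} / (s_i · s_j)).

Step 1 — column means:
  mean(X_1) = (4 + 1 + 4 + 4) / 4 = 13/4 = 3.25
  mean(X_2) = (2 + 8 + 5 + 5) / 4 = 20/4 = 5

Step 2 — sample variances and covariances s[i,j] = (1/(n-1)) · Σ_k (x_{k,i} - mean_i) · (x_{k,j} - mean_j), with n-1 = 3:
  s[X_1,X_1] = ((0.75)·(0.75) + (-2.25)·(-2.25) + (0.75)·(0.75) + (0.75)·(0.75)) / 3 = 6.75/3 = 2.25
  s[X_1,X_2] = ((0.75)·(-3) + (-2.25)·(3) + (0.75)·(0) + (0.75)·(0)) / 3 = -9/3 = -3
  s[X_2,X_2] = ((-3)·(-3) + (3)·(3) + (0)·(0) + (0)·(0)) / 3 = 18/3 = 6
  Sample standard deviations s_i = √(s[i,i]):
  s(X_1) = √(2.25) = 1.5
  s(X_2) = √(6) = 2.4495

Step 3 — r_{ij} = s_{ij} / (s_i · s_j):
  r[X_1,X_1] = 1 (diagonal).
  r[X_1,X_2] = -3 / (1.5 · 2.4495) = -3 / 3.6742 = -0.8165
  r[X_2,X_2] = 1 (diagonal).

R is symmetric with unit diagonal. Assembling:

R = [[1, -0.8165],
 [-0.8165, 1]]


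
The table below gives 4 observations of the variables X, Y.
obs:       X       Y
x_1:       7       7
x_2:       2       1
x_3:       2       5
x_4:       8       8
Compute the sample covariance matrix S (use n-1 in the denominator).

Step 1 — column means:
  mean(X) = (7 + 2 + 2 + 8) / 4 = 19/4 = 4.75
  mean(Y) = (7 + 1 + 5 + 8) / 4 = 21/4 = 5.25

Step 2 — sample covariance S[i,j] = (1/(n-1)) · Σ_k (x_{k,i} - mean_i) · (x_{k,j} - mean_j), with n-1 = 3.
  S[X,X] = ((2.25)·(2.25) + (-2.75)·(-2.75) + (-2.75)·(-2.75) + (3.25)·(3.25)) / 3 = 30.75/3 = 10.25
  S[X,Y] = ((2.25)·(1.75) + (-2.75)·(-4.25) + (-2.75)·(-0.25) + (3.25)·(2.75)) / 3 = 25.25/3 = 8.4167
  S[Y,Y] = ((1.75)·(1.75) + (-4.25)·(-4.25) + (-0.25)·(-0.25) + (2.75)·(2.75)) / 3 = 28.75/3 = 9.5833

S is symmetric (S[j,i] = S[i,j]). Assembling:

S = [[10.25, 8.4167],
 [8.4167, 9.5833]]


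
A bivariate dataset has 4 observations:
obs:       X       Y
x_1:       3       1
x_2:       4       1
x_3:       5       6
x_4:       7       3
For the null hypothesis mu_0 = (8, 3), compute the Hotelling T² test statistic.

Step 1 — sample mean vector:
  mean(X) = (3 + 4 + 5 + 7) / 4 = 19/4 = 4.75
  mean(Y) = (1 + 1 + 6 + 3) / 4 = 11/4 = 2.75
  x̄ = (4.75, 2.75),  deviation x̄ - mu_0 = (4.75, 2.75) - (8, 3) = (-3.25, -0.25).

Step 2 — sample covariance matrix, S[i,j] = (1/(n-1)) · Σ_k (x_{k,i} - mean_i) · (x_{k,j} - mean_j), divisor n-1 = 3:
  S[X,X] = ((-1.75)·(-1.75) + (-0.75)·(-0.75) + (0.25)·(0.25) + (2.25)·(2.25)) / 3 = 8.75/3 = 2.9167
  S[X,Y] = ((-1.75)·(-1.75) + (-0.75)·(-1.75) + (0.25)·(3.25) + (2.25)·(0.25)) / 3 = 5.75/3 = 1.9167
  S[Y,Y] = ((-1.75)·(-1.75) + (-1.75)·(-1.75) + (3.25)·(3.25) + (0.25)·(0.25)) / 3 = 16.75/3 = 5.5833
  S = [[2.9167, 1.9167],
 [1.9167, 5.5833]].

Step 3 — invert S. det(S) = 2.9167·5.5833 - (1.9167)² = 12.6111.
  S^{-1} = (1/det) · [[d, -b], [-b, a]] = [[0.4427, -0.152],
 [-0.152, 0.2313]].

Step 4 — quadratic form (x̄ - mu_0)^T · S^{-1} · (x̄ - mu_0):
  S^{-1} · (x̄ - mu_0) = (-1.4009, 0.4361),
  (x̄ - mu_0)^T · [...] = (-3.25)·(-1.4009) + (-0.25)·(0.4361) = 4.4438.

Step 5 — scale by n: T² = 4 · 4.4438 = 17.7753.

T² ≈ 17.7753


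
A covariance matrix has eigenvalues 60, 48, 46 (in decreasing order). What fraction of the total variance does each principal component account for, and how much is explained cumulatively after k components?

Step 1 — total variance = trace(Sigma) = Σ λ_i = 60 + 48 + 46 = 154.

Step 2 — fraction explained by component i = λ_i / Σ λ:
  PC1: 60/154 = 0.3896
  PC2: 48/154 = 0.3117
  PC3: 46/154 = 0.2987

Step 3 — cumulative fraction after k components = (λ_1 + ... + λ_k) / Σ λ:
  k = 1: 60/154 = 0.3896
  k = 2: (60 + 48)/154 = 108/154 = 0.7013
  k = 3: (60 + 48 + 46)/154 = 154/154 = 1

Summary (fraction, with percent):

explained: PC1 0.3896 (38.96%), PC2 0.3117 (31.17%), PC3 0.2987 (29.87%);  cumulative: 0.3896, 0.7013, 1


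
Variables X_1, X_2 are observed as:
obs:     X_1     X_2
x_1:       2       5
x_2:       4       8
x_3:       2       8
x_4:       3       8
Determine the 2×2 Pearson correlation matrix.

Step 1 — column means:
  mean(X_1) = (2 + 4 + 2 + 3) / 4 = 11/4 = 2.75
  mean(X_2) = (5 + 8 + 8 + 8) / 4 = 29/4 = 7.25

Step 2 — sample variances and covariances s[i,j] = (1/(n-1)) · Σ_k (x_{k,i} - mean_i) · (x_{k,j} - mean_j), with n-1 = 3:
  s[X_1,X_1] = ((-0.75)·(-0.75) + (1.25)·(1.25) + (-0.75)·(-0.75) + (0.25)·(0.25)) / 3 = 2.75/3 = 0.9167
  s[X_1,X_2] = ((-0.75)·(-2.25) + (1.25)·(0.75) + (-0.75)·(0.75) + (0.25)·(0.75)) / 3 = 2.25/3 = 0.75
  s[X_2,X_2] = ((-2.25)·(-2.25) + (0.75)·(0.75) + (0.75)·(0.75) + (0.75)·(0.75)) / 3 = 6.75/3 = 2.25
  Sample standard deviations s_i = √(s[i,i]):
  s(X_1) = √(0.9167) = 0.9574
  s(X_2) = √(2.25) = 1.5

Step 3 — r_{ij} = s_{ij} / (s_i · s_j):
  r[X_1,X_1] = 1 (diagonal).
  r[X_1,X_2] = 0.75 / (0.9574 · 1.5) = 0.75 / 1.4361 = 0.5222
  r[X_2,X_2] = 1 (diagonal).

R is symmetric with unit diagonal. Assembling:

R = [[1, 0.5222],
 [0.5222, 1]]


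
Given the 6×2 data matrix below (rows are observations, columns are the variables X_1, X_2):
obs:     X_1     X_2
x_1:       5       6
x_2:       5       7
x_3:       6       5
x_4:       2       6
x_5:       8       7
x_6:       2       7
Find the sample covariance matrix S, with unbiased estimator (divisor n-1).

Step 1 — column means:
  mean(X_1) = (5 + 5 + 6 + 2 + 8 + 2) / 6 = 28/6 = 4.6667
  mean(X_2) = (6 + 7 + 5 + 6 + 7 + 7) / 6 = 38/6 = 6.3333

Step 2 — sample covariance S[i,j] = (1/(n-1)) · Σ_k (x_{k,i} - mean_i) · (x_{k,j} - mean_j), with n-1 = 5.
  S[X_1,X_1] = ((0.3333)·(0.3333) + (0.3333)·(0.3333) + (1.3333)·(1.3333) + (-2.6667)·(-2.6667) + (3.3333)·(3.3333) + (-2.6667)·(-2.6667)) / 5 = 27.3333/5 = 5.4667
  S[X_1,X_2] = ((0.3333)·(-0.3333) + (0.3333)·(0.6667) + (1.3333)·(-1.3333) + (-2.6667)·(-0.3333) + (3.3333)·(0.6667) + (-2.6667)·(0.6667)) / 5 = -0.3333/5 = -0.0667
  S[X_2,X_2] = ((-0.3333)·(-0.3333) + (0.6667)·(0.6667) + (-1.3333)·(-1.3333) + (-0.3333)·(-0.3333) + (0.6667)·(0.6667) + (0.6667)·(0.6667)) / 5 = 3.3333/5 = 0.6667

S is symmetric (S[j,i] = S[i,j]). Assembling:

S = [[5.4667, -0.0667],
 [-0.0667, 0.6667]]


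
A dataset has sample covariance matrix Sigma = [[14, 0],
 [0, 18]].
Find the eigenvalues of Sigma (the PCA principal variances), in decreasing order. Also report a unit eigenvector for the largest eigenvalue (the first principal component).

Step 1 — characteristic polynomial of 2×2 Sigma:
  det(Sigma - λI) = λ² - trace · λ + det = 0.
  trace = 14 + 18 = 32, det = 14·18 - (0)² = 252.
Step 2 — discriminant:
  Δ = trace² - 4·det = 1024 - 1008 = 16.
Step 3 — eigenvalues:
  λ = (trace ± √Δ)/2 = (32 ± 4)/2,
  λ_1 = 18,  λ_2 = 14.

Step 4 — unit eigenvector for λ_1: Sigma is diagonal, so its eigenvectors are the coordinate axes. λ_1 = 18 is the diagonal entry on the second coordinate axis, hence
  v_1 = (0, 1) (||v_1|| = 1).

λ_1 = 18,  λ_2 = 14;  v_1 ≈ (0, 1)


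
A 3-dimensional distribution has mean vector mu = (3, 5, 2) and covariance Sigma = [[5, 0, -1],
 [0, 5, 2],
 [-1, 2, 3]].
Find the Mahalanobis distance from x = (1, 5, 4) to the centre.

Step 1 — centre the observation: (x - mu) = (-2, 0, 2).

Step 2 — invert Sigma (cofactor / det for 3×3, or solve directly):
  Sigma^{-1} = [[0.22, -0.04, 0.1],
 [-0.04, 0.28, -0.2],
 [0.1, -0.2, 0.5]].

Step 3 — form the quadratic (x - mu)^T · Sigma^{-1} · (x - mu):
  Sigma^{-1} · (x - mu) = (-0.24, -0.32, 0.8).
  (x - mu)^T · [Sigma^{-1} · (x - mu)] = (-2)·(-0.24) + (0)·(-0.32) + (2)·(0.8) = 2.08.

Step 4 — take square root: d = √(2.08) ≈ 1.4422.

d(x, mu) = √(2.08) ≈ 1.4422


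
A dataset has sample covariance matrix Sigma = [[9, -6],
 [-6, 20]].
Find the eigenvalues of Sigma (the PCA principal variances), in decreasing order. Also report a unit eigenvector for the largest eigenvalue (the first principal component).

Step 1 — characteristic polynomial of 2×2 Sigma:
  det(Sigma - λI) = λ² - trace · λ + det = 0.
  trace = 9 + 20 = 29, det = 9·20 - (-6)² = 144.
Step 2 — discriminant:
  Δ = trace² - 4·det = 841 - 576 = 265.
Step 3 — eigenvalues:
  λ = (trace ± √Δ)/2 = (29 ± 16.2788)/2,
  λ_1 = 22.6394,  λ_2 = 6.3606.

Step 4 — unit eigenvector for λ_1: solve (Sigma - λ_1 I)v = 0. First row:
  (9 - 22.6394)·v_x + (-6)·v_y = 0, i.e. (-13.6394)·v_x + (-6)·v_y = 0,
  so v ∝ (b, λ_1 - a) = (-6, 13.6394); multiply by -1 so the first entry is positive: u = (6, -13.6394).
  ||u|| = √((6)² + (-13.6394)²) = √(222.0335) ≈ 14.9008,
  v_1 = u/||u|| ≈ (0.4027, -0.9153) (||v_1|| = 1).

λ_1 = 22.6394,  λ_2 = 6.3606;  v_1 ≈ (0.4027, -0.9153)


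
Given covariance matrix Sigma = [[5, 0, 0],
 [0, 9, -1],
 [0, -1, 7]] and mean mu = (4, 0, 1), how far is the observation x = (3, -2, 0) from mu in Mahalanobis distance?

Step 1 — centre the observation: (x - mu) = (-1, -2, -1).

Step 2 — invert Sigma (cofactor / det for 3×3, or solve directly):
  Sigma^{-1} = [[0.2, 0, 0],
 [0, 0.1129, 0.0161],
 [0, 0.0161, 0.1452]].

Step 3 — form the quadratic (x - mu)^T · Sigma^{-1} · (x - mu):
  Sigma^{-1} · (x - mu) = (-0.2, -0.2419, -0.1774).
  (x - mu)^T · [Sigma^{-1} · (x - mu)] = (-1)·(-0.2) + (-2)·(-0.2419) + (-1)·(-0.1774) = 0.8613.

Step 4 — take square root: d = √(0.8613) ≈ 0.9281.

d(x, mu) = √(0.8613) ≈ 0.9281


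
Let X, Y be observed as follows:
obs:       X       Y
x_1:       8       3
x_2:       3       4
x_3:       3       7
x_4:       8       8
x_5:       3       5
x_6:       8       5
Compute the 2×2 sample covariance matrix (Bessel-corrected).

Step 1 — column means:
  mean(X) = (8 + 3 + 3 + 8 + 3 + 8) / 6 = 33/6 = 5.5
  mean(Y) = (3 + 4 + 7 + 8 + 5 + 5) / 6 = 32/6 = 5.3333

Step 2 — sample covariance S[i,j] = (1/(n-1)) · Σ_k (x_{k,i} - mean_i) · (x_{k,j} - mean_j), with n-1 = 5.
  S[X,X] = ((2.5)·(2.5) + (-2.5)·(-2.5) + (-2.5)·(-2.5) + (2.5)·(2.5) + (-2.5)·(-2.5) + (2.5)·(2.5)) / 5 = 37.5/5 = 7.5
  S[X,Y] = ((2.5)·(-2.3333) + (-2.5)·(-1.3333) + (-2.5)·(1.6667) + (2.5)·(2.6667) + (-2.5)·(-0.3333) + (2.5)·(-0.3333)) / 5 = 0/5 = 0
  S[Y,Y] = ((-2.3333)·(-2.3333) + (-1.3333)·(-1.3333) + (1.6667)·(1.6667) + (2.6667)·(2.6667) + (-0.3333)·(-0.3333) + (-0.3333)·(-0.3333)) / 5 = 17.3333/5 = 3.4667

S is symmetric (S[j,i] = S[i,j]). Assembling:

S = [[7.5, 0],
 [0, 3.4667]]


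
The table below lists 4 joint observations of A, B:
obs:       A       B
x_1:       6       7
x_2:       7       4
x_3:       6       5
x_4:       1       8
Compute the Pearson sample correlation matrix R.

Step 1 — column means:
  mean(A) = (6 + 7 + 6 + 1) / 4 = 20/4 = 5
  mean(B) = (7 + 4 + 5 + 8) / 4 = 24/4 = 6

Step 2 — sample variances and covariances s[i,j] = (1/(n-1)) · Σ_k (x_{k,i} - mean_i) · (x_{k,j} - mean_j), with n-1 = 3:
  s[A,A] = ((1)·(1) + (2)·(2) + (1)·(1) + (-4)·(-4)) / 3 = 22/3 = 7.3333
  s[A,B] = ((1)·(1) + (2)·(-2) + (1)·(-1) + (-4)·(2)) / 3 = -12/3 = -4
  s[B,B] = ((1)·(1) + (-2)·(-2) + (-1)·(-1) + (2)·(2)) / 3 = 10/3 = 3.3333
  Sample standard deviations s_i = √(s[i,i]):
  s(A) = √(7.3333) = 2.708
  s(B) = √(3.3333) = 1.8257

Step 3 — r_{ij} = s_{ij} / (s_i · s_j):
  r[A,A] = 1 (diagonal).
  r[A,B] = -4 / (2.708 · 1.8257) = -4 / 4.9441 = -0.809
  r[B,B] = 1 (diagonal).

R is symmetric with unit diagonal. Assembling:

R = [[1, -0.809],
 [-0.809, 1]]


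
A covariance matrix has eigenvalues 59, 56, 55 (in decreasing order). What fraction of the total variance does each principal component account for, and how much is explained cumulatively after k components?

Step 1 — total variance = trace(Sigma) = Σ λ_i = 59 + 56 + 55 = 170.

Step 2 — fraction explained by component i = λ_i / Σ λ:
  PC1: 59/170 = 0.3471
  PC2: 56/170 = 0.3294
  PC3: 55/170 = 0.3235

Step 3 — cumulative fraction after k components = (λ_1 + ... + λ_k) / Σ λ:
  k = 1: 59/170 = 0.3471
  k = 2: (59 + 56)/170 = 115/170 = 0.6765
  k = 3: (59 + 56 + 55)/170 = 170/170 = 1

Summary (fraction, with percent):

explained: PC1 0.3471 (34.71%), PC2 0.3294 (32.94%), PC3 0.3235 (32.35%);  cumulative: 0.3471, 0.6765, 1


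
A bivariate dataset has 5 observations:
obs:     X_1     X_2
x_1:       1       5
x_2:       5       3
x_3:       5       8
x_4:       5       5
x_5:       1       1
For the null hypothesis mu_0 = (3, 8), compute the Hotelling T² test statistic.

Step 1 — sample mean vector:
  mean(X_1) = (1 + 5 + 5 + 5 + 1) / 5 = 17/5 = 3.4
  mean(X_2) = (5 + 3 + 8 + 5 + 1) / 5 = 22/5 = 4.4
  x̄ = (3.4, 4.4),  deviation x̄ - mu_0 = (3.4, 4.4) - (3, 8) = (0.4, -3.6).

Step 2 — sample covariance matrix, S[i,j] = (1/(n-1)) · Σ_k (x_{k,i} - mean_i) · (x_{k,j} - mean_j), divisor n-1 = 4:
  S[X_1,X_1] = ((-2.4)·(-2.4) + (1.6)·(1.6) + (1.6)·(1.6) + (1.6)·(1.6) + (-2.4)·(-2.4)) / 4 = 19.2/4 = 4.8
  S[X_1,X_2] = ((-2.4)·(0.6) + (1.6)·(-1.4) + (1.6)·(3.6) + (1.6)·(0.6) + (-2.4)·(-3.4)) / 4 = 11.2/4 = 2.8
  S[X_2,X_2] = ((0.6)·(0.6) + (-1.4)·(-1.4) + (3.6)·(3.6) + (0.6)·(0.6) + (-3.4)·(-3.4)) / 4 = 27.2/4 = 6.8
  S = [[4.8, 2.8],
 [2.8, 6.8]].

Step 3 — invert S. det(S) = 4.8·6.8 - (2.8)² = 24.8.
  S^{-1} = (1/det) · [[d, -b], [-b, a]] = [[0.2742, -0.1129],
 [-0.1129, 0.1935]].

Step 4 — quadratic form (x̄ - mu_0)^T · S^{-1} · (x̄ - mu_0):
  S^{-1} · (x̄ - mu_0) = (0.5161, -0.7419),
  (x̄ - mu_0)^T · [...] = (0.4)·(0.5161) + (-3.6)·(-0.7419) = 2.8774.

Step 5 — scale by n: T² = 5 · 2.8774 = 14.3871.

T² ≈ 14.3871


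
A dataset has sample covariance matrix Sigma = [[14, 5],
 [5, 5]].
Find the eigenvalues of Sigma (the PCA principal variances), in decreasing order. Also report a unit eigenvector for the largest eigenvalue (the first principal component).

Step 1 — characteristic polynomial of 2×2 Sigma:
  det(Sigma - λI) = λ² - trace · λ + det = 0.
  trace = 14 + 5 = 19, det = 14·5 - (5)² = 45.
Step 2 — discriminant:
  Δ = trace² - 4·det = 361 - 180 = 181.
Step 3 — eigenvalues:
  λ = (trace ± √Δ)/2 = (19 ± 13.4536)/2,
  λ_1 = 16.2268,  λ_2 = 2.7732.

Step 4 — unit eigenvector for λ_1: solve (Sigma - λ_1 I)v = 0. First row:
  (14 - 16.2268)·v_x + (5)·v_y = 0, i.e. (-2.2268)·v_x + (5)·v_y = 0,
  so v ∝ (b, λ_1 - a) = (5, 2.2268) = u.
  ||u|| = √((5)² + (2.2268)²) = √(29.9587) ≈ 5.4735,
  v_1 = u/||u|| ≈ (0.9135, 0.4068) (||v_1|| = 1).

λ_1 = 16.2268,  λ_2 = 2.7732;  v_1 ≈ (0.9135, 0.4068)


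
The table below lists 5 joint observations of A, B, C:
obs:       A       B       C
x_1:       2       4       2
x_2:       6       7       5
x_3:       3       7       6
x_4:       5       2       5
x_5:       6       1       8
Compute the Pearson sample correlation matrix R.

Step 1 — column means:
  mean(A) = (2 + 6 + 3 + 5 + 6) / 5 = 22/5 = 4.4
  mean(B) = (4 + 7 + 7 + 2 + 1) / 5 = 21/5 = 4.2
  mean(C) = (2 + 5 + 6 + 5 + 8) / 5 = 26/5 = 5.2

Step 2 — sample variances and covariances s[i,j] = (1/(n-1)) · Σ_k (x_{k,i} - mean_i) · (x_{k,j} - mean_j), with n-1 = 4:
  s[A,A] = ((-2.4)·(-2.4) + (1.6)·(1.6) + (-1.4)·(-1.4) + (0.6)·(0.6) + (1.6)·(1.6)) / 4 = 13.2/4 = 3.3
  s[A,B] = ((-2.4)·(-0.2) + (1.6)·(2.8) + (-1.4)·(2.8) + (0.6)·(-2.2) + (1.6)·(-3.2)) / 4 = -5.4/4 = -1.35
  s[A,C] = ((-2.4)·(-3.2) + (1.6)·(-0.2) + (-1.4)·(0.8) + (0.6)·(-0.2) + (1.6)·(2.8)) / 4 = 10.6/4 = 2.65
  s[B,B] = ((-0.2)·(-0.2) + (2.8)·(2.8) + (2.8)·(2.8) + (-2.2)·(-2.2) + (-3.2)·(-3.2)) / 4 = 30.8/4 = 7.7
  s[B,C] = ((-0.2)·(-3.2) + (2.8)·(-0.2) + (2.8)·(0.8) + (-2.2)·(-0.2) + (-3.2)·(2.8)) / 4 = -6.2/4 = -1.55
  s[C,C] = ((-3.2)·(-3.2) + (-0.2)·(-0.2) + (0.8)·(0.8) + (-0.2)·(-0.2) + (2.8)·(2.8)) / 4 = 18.8/4 = 4.7
  Sample standard deviations s_i = √(s[i,i]):
  s(A) = √(3.3) = 1.8166
  s(B) = √(7.7) = 2.7749
  s(C) = √(4.7) = 2.1679

Step 3 — r_{ij} = s_{ij} / (s_i · s_j):
  r[A,A] = 1 (diagonal).
  r[A,B] = -1.35 / (1.8166 · 2.7749) = -1.35 / 5.0408 = -0.2678
  r[A,C] = 2.65 / (1.8166 · 2.1679) = 2.65 / 3.9383 = 0.6729
  r[B,B] = 1 (diagonal).
  r[B,C] = -1.55 / (2.7749 · 2.1679) = -1.55 / 6.0158 = -0.2577
  r[C,C] = 1 (diagonal).

R is symmetric with unit diagonal. Assembling:

R = [[1, -0.2678, 0.6729],
 [-0.2678, 1, -0.2577],
 [0.6729, -0.2577, 1]]


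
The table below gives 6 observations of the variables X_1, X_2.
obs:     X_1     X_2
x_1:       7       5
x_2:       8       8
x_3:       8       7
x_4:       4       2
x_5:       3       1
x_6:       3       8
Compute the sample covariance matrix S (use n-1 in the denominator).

Step 1 — column means:
  mean(X_1) = (7 + 8 + 8 + 4 + 3 + 3) / 6 = 33/6 = 5.5
  mean(X_2) = (5 + 8 + 7 + 2 + 1 + 8) / 6 = 31/6 = 5.1667

Step 2 — sample covariance S[i,j] = (1/(n-1)) · Σ_k (x_{k,i} - mean_i) · (x_{k,j} - mean_j), with n-1 = 5.
  S[X_1,X_1] = ((1.5)·(1.5) + (2.5)·(2.5) + (2.5)·(2.5) + (-1.5)·(-1.5) + (-2.5)·(-2.5) + (-2.5)·(-2.5)) / 5 = 29.5/5 = 5.9
  S[X_1,X_2] = ((1.5)·(-0.1667) + (2.5)·(2.8333) + (2.5)·(1.8333) + (-1.5)·(-3.1667) + (-2.5)·(-4.1667) + (-2.5)·(2.8333)) / 5 = 19.5/5 = 3.9
  S[X_2,X_2] = ((-0.1667)·(-0.1667) + (2.8333)·(2.8333) + (1.8333)·(1.8333) + (-3.1667)·(-3.1667) + (-4.1667)·(-4.1667) + (2.8333)·(2.8333)) / 5 = 46.8333/5 = 9.3667

S is symmetric (S[j,i] = S[i,j]). Assembling:

S = [[5.9, 3.9],
 [3.9, 9.3667]]


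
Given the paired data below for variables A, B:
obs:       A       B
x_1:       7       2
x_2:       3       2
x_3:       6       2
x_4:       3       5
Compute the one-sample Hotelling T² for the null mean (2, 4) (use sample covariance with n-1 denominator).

Step 1 — sample mean vector:
  mean(A) = (7 + 3 + 6 + 3) / 4 = 19/4 = 4.75
  mean(B) = (2 + 2 + 2 + 5) / 4 = 11/4 = 2.75
  x̄ = (4.75, 2.75),  deviation x̄ - mu_0 = (4.75, 2.75) - (2, 4) = (2.75, -1.25).

Step 2 — sample covariance matrix, S[i,j] = (1/(n-1)) · Σ_k (x_{k,i} - mean_i) · (x_{k,j} - mean_j), divisor n-1 = 3:
  S[A,A] = ((2.25)·(2.25) + (-1.75)·(-1.75) + (1.25)·(1.25) + (-1.75)·(-1.75)) / 3 = 12.75/3 = 4.25
  S[A,B] = ((2.25)·(-0.75) + (-1.75)·(-0.75) + (1.25)·(-0.75) + (-1.75)·(2.25)) / 3 = -5.25/3 = -1.75
  S[B,B] = ((-0.75)·(-0.75) + (-0.75)·(-0.75) + (-0.75)·(-0.75) + (2.25)·(2.25)) / 3 = 6.75/3 = 2.25
  S = [[4.25, -1.75],
 [-1.75, 2.25]].

Step 3 — invert S. det(S) = 4.25·2.25 - (-1.75)² = 6.5.
  S^{-1} = (1/det) · [[d, -b], [-b, a]] = [[0.3462, 0.2692],
 [0.2692, 0.6538]].

Step 4 — quadratic form (x̄ - mu_0)^T · S^{-1} · (x̄ - mu_0):
  S^{-1} · (x̄ - mu_0) = (0.6154, -0.0769),
  (x̄ - mu_0)^T · [...] = (2.75)·(0.6154) + (-1.25)·(-0.0769) = 1.7885.

Step 5 — scale by n: T² = 4 · 1.7885 = 7.1538.

T² ≈ 7.1538


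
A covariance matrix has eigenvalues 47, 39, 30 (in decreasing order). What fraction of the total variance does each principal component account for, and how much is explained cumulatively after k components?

Step 1 — total variance = trace(Sigma) = Σ λ_i = 47 + 39 + 30 = 116.

Step 2 — fraction explained by component i = λ_i / Σ λ:
  PC1: 47/116 = 0.4052
  PC2: 39/116 = 0.3362
  PC3: 30/116 = 0.2586

Step 3 — cumulative fraction after k components = (λ_1 + ... + λ_k) / Σ λ:
  k = 1: 47/116 = 0.4052
  k = 2: (47 + 39)/116 = 86/116 = 0.7414
  k = 3: (47 + 39 + 30)/116 = 116/116 = 1

Summary (fraction, with percent):

explained: PC1 0.4052 (40.52%), PC2 0.3362 (33.62%), PC3 0.2586 (25.86%);  cumulative: 0.4052, 0.7414, 1


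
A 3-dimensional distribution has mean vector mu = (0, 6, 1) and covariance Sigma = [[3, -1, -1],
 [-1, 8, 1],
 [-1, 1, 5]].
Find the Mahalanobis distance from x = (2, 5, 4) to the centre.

Step 1 — centre the observation: (x - mu) = (2, -1, 3).

Step 2 — invert Sigma (cofactor / det for 3×3, or solve directly):
  Sigma^{-1} = [[0.3679, 0.0377, 0.066],
 [0.0377, 0.1321, -0.0189],
 [0.066, -0.0189, 0.217]].

Step 3 — form the quadratic (x - mu)^T · Sigma^{-1} · (x - mu):
  Sigma^{-1} · (x - mu) = (0.8962, -0.1132, 0.8019).
  (x - mu)^T · [Sigma^{-1} · (x - mu)] = (2)·(0.8962) + (-1)·(-0.1132) + (3)·(0.8019) = 4.3113.

Step 4 — take square root: d = √(4.3113) ≈ 2.0764.

d(x, mu) = √(4.3113) ≈ 2.0764


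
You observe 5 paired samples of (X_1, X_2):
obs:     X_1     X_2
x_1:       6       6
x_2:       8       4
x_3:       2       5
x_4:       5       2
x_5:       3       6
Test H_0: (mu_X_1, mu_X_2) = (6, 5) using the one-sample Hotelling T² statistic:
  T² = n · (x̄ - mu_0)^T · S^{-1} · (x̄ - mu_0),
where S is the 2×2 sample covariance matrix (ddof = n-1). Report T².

Step 1 — sample mean vector:
  mean(X_1) = (6 + 8 + 2 + 5 + 3) / 5 = 24/5 = 4.8
  mean(X_2) = (6 + 4 + 5 + 2 + 6) / 5 = 23/5 = 4.6
  x̄ = (4.8, 4.6),  deviation x̄ - mu_0 = (4.8, 4.6) - (6, 5) = (-1.2, -0.4).

Step 2 — sample covariance matrix, S[i,j] = (1/(n-1)) · Σ_k (x_{k,i} - mean_i) · (x_{k,j} - mean_j), divisor n-1 = 4:
  S[X_1,X_1] = ((1.2)·(1.2) + (3.2)·(3.2) + (-2.8)·(-2.8) + (0.2)·(0.2) + (-1.8)·(-1.8)) / 4 = 22.8/4 = 5.7
  S[X_1,X_2] = ((1.2)·(1.4) + (3.2)·(-0.6) + (-2.8)·(0.4) + (0.2)·(-2.6) + (-1.8)·(1.4)) / 4 = -4.4/4 = -1.1
  S[X_2,X_2] = ((1.4)·(1.4) + (-0.6)·(-0.6) + (0.4)·(0.4) + (-2.6)·(-2.6) + (1.4)·(1.4)) / 4 = 11.2/4 = 2.8
  S = [[5.7, -1.1],
 [-1.1, 2.8]].

Step 3 — invert S. det(S) = 5.7·2.8 - (-1.1)² = 14.75.
  S^{-1} = (1/det) · [[d, -b], [-b, a]] = [[0.1898, 0.0746],
 [0.0746, 0.3864]].

Step 4 — quadratic form (x̄ - mu_0)^T · S^{-1} · (x̄ - mu_0):
  S^{-1} · (x̄ - mu_0) = (-0.2576, -0.2441),
  (x̄ - mu_0)^T · [...] = (-1.2)·(-0.2576) + (-0.4)·(-0.2441) = 0.4068.

Step 5 — scale by n: T² = 5 · 0.4068 = 2.0339.

T² ≈ 2.0339


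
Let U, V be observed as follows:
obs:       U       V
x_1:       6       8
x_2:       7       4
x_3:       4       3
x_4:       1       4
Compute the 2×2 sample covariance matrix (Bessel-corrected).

Step 1 — column means:
  mean(U) = (6 + 7 + 4 + 1) / 4 = 18/4 = 4.5
  mean(V) = (8 + 4 + 3 + 4) / 4 = 19/4 = 4.75

Step 2 — sample covariance S[i,j] = (1/(n-1)) · Σ_k (x_{k,i} - mean_i) · (x_{k,j} - mean_j), with n-1 = 3.
  S[U,U] = ((1.5)·(1.5) + (2.5)·(2.5) + (-0.5)·(-0.5) + (-3.5)·(-3.5)) / 3 = 21/3 = 7
  S[U,V] = ((1.5)·(3.25) + (2.5)·(-0.75) + (-0.5)·(-1.75) + (-3.5)·(-0.75)) / 3 = 6.5/3 = 2.1667
  S[V,V] = ((3.25)·(3.25) + (-0.75)·(-0.75) + (-1.75)·(-1.75) + (-0.75)·(-0.75)) / 3 = 14.75/3 = 4.9167

S is symmetric (S[j,i] = S[i,j]). Assembling:

S = [[7, 2.1667],
 [2.1667, 4.9167]]
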